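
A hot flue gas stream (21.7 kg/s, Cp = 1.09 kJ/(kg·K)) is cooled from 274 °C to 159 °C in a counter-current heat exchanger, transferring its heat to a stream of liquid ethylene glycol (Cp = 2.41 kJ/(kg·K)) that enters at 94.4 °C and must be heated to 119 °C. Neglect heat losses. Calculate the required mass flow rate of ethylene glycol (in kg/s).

Heat released by hot stream: Q = 21.7 × 1.09 × (274 − 159) = 2720.1 kJ/s
Energy balance on cold side (adiabatic exchanger): Q = ṁ_c·Cp_c·(T_c,out − T_c,in)
ṁ_c = 2720.1 / [2.41 × (119 − 94.4)] = 45.881 kg/s

ṁ_c = 45.9 kg/s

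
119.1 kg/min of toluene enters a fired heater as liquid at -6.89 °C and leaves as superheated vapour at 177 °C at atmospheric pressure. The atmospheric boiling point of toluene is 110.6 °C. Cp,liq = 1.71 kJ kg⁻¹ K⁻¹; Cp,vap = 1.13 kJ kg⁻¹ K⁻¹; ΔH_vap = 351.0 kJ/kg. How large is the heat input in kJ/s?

Q = 1240 kJ/s

liquid -6.89→110.6 °C: 200.91 kJ/kg
vaporisation at 110.6 °C: 351 kJ/kg
vapour 110.6→177 °C: 75.032 kJ/kg
Δh = 200.91 + 351 + 75.032 = 626.94 kJ/kg
Q = ṁ·Δh = 119.1 kg/min × 626.94 kJ/kg = 74669 kJ/min
|Q| = 1244.5 kW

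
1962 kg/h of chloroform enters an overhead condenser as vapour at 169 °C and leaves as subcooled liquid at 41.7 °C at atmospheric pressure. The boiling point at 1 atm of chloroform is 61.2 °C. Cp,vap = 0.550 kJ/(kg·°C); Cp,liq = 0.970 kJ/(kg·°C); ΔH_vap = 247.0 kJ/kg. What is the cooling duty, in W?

vapour 169→61.2 °C: -59.29 kJ/kg
condensation at 61.2 °C: -247 kJ/kg
liquid 61.2→41.7 °C: -18.915 kJ/kg
Δh = -59.29 + -247 + -18.915 = -325.2 kJ/kg
Q = ṁ·Δh = 1962 kg/h × -325.2 kJ/kg = -638050 kJ/h
|Q| = 177.24 kW = 177240 W

Q_c = 177000 W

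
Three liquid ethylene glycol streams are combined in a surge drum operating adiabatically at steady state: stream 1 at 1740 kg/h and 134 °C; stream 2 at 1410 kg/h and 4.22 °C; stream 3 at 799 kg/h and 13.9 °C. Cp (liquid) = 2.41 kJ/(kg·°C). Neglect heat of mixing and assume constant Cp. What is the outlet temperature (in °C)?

Adiabatic, steady state ⇒ Σ ṁᵢCp,ᵢ(T_out − Tᵢ) = 0
Σ ṁᵢCp,ᵢTᵢ = 1740×2.41×134 + 1410×2.41×4.22 + 799×2.41×13.9 = 603020
Σ ṁᵢCp,ᵢ = 1740×2.41 + 1410×2.41 + 799×2.41 = 9517.1
T_out = 603020 / 9517.1 = 63.362 °C

T_out = 63.4 °C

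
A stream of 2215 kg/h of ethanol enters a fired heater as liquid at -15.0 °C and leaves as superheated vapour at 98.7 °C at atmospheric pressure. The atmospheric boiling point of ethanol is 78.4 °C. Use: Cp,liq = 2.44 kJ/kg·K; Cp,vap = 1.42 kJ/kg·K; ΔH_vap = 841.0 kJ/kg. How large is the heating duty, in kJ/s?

Q = 675 kJ/s

liquid -15.0→78.4 °C: 227.9 kJ/kg
vaporisation at 78.4 °C: 841 kJ/kg
vapour 78.4→98.7 °C: 28.826 kJ/kg
Δh = 227.9 + 841 + 28.826 = 1097.7 kJ/kg
Q = ṁ·Δh = 2215 kg/h × 1097.7 kJ/kg = 2.4315e+06 kJ/h
|Q| = 675.4 kW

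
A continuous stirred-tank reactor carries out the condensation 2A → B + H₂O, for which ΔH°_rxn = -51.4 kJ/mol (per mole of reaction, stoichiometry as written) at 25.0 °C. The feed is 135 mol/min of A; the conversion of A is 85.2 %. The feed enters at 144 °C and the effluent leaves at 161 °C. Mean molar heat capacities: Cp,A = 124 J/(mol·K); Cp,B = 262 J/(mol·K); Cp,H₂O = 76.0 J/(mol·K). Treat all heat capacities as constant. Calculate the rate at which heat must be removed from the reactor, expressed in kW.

Q_out = 32.8 kW

Extent of reaction ξ = 0.852 × 135 / 2 = 57.51 mol/min
Reaction term: ξ·ΔH°_rxn = 57.51 × -51.4 = -2956 kJ/min
Sensible, feed 144→25 °C: -1992.1 kJ/min
Outlet flows (mol/min): A 19.98, B 57.51, H₂O 57.51
Sensible, products 25→161 °C: 2980.6 kJ/min
Q = ΔH = -1967.5 kJ/min = -32.792 kW
Heat removed = 32.792 kW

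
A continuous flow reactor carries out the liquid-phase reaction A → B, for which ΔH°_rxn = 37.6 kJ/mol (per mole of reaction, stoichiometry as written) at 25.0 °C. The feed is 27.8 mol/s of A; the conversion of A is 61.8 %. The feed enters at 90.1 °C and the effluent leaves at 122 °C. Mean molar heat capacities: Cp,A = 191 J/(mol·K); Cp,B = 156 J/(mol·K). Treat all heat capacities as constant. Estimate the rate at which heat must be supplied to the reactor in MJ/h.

Q_in = 2730 MJ/h

Extent of reaction ξ = 0.618 × 27.8 = 17.18 mol/s
Reaction term: ξ·ΔH°_rxn = 17.18 × 37.6 = 645.98 kJ/s
Sensible, feed 90.1→25 °C: -345.67 kJ/s
Outlet flows (mol/s): A 10.62, B 17.18
Sensible, products 25→122 °C: 456.72 kJ/s
Q = ΔH = 757.04 kJ/s = 757.04 kW
Heat supplied = 2725.3 MJ/h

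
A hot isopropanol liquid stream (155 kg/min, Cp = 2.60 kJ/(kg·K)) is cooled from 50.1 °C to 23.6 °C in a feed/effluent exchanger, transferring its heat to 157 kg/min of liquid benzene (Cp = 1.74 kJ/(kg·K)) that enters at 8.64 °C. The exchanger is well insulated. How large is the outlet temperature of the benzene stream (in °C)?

Heat released by hot stream: Q = 155 × 2.60 × (50.1 − 23.6) = 10680 kJ/min
Energy balance on cold side (adiabatic exchanger): Q = ṁ_c·Cp_c·(T_c,out − T_c,in)
T_c,out = 8.64 + 10680/(157 × 1.74) = 47.733 °C

T_c,out = 47.7 °C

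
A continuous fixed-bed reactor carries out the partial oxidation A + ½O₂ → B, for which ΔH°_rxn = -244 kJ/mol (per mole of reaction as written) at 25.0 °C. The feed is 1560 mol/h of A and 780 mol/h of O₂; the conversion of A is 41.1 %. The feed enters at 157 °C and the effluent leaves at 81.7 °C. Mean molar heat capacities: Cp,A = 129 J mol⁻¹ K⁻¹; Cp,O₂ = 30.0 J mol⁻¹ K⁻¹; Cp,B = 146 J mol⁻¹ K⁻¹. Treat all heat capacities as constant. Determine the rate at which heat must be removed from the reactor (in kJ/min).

Q_out = 2890 kJ/min

Extent of reaction ξ = 0.411 × 1560 = 641.16 mol/h
Reaction term: ξ·ΔH°_rxn = 641.16 × -244 = -156440 kJ/h
Sensible, feed 157→25 °C: -29652 kJ/h
Outlet flows (mol/h): A 918.84, O₂ 459.42, B 641.16
Sensible, products 25→81.7 °C: 12810 kJ/h
Q = ΔH = -173290 kJ/h = -48.135 kW
Heat removed = 2888.1 kJ/min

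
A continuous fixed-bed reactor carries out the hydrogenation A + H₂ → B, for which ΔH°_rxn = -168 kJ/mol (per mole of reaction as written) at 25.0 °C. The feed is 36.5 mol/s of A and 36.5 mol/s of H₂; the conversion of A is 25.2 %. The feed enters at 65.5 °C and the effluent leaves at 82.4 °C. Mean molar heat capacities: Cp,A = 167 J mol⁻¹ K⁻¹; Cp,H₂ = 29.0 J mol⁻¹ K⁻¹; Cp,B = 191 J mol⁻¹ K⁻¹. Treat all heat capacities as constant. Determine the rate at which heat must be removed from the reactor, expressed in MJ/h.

Q_out = 5140 MJ/h

Extent of reaction ξ = 0.252 × 36.5 = 9.198 mol/s
Reaction term: ξ·ΔH°_rxn = 9.198 × -168 = -1545.3 kJ/s
Sensible, feed 65.5→25 °C: -289.74 kJ/s
Outlet flows (mol/s): A 27.302, H₂ 27.302, B 9.198
Sensible, products 25→82.4 °C: 408 kJ/s
Q = ΔH = -1427 kJ/s = -1427 kW
Heat removed = 5137.2 MJ/h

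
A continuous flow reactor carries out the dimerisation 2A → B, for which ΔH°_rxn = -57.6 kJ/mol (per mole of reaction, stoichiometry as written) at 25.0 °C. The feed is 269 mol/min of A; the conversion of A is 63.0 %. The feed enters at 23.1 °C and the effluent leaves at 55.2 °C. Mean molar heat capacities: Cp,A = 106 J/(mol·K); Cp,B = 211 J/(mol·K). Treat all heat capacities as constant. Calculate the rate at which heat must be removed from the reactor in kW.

Q_out = 66.1 kW

Extent of reaction ξ = 0.630 × 269 / 2 = 84.735 mol/min
Reaction term: ξ·ΔH°_rxn = 84.735 × -57.6 = -4880.7 kJ/min
Sensible, feed 23.1→25 °C: 54.177 kJ/min
Outlet flows (mol/min): A 99.53, B 84.735
Sensible, products 25→55.2 °C: 858.56 kJ/min
Q = ΔH = -3968 kJ/min = -66.133 kW
Heat removed = 66.133 kW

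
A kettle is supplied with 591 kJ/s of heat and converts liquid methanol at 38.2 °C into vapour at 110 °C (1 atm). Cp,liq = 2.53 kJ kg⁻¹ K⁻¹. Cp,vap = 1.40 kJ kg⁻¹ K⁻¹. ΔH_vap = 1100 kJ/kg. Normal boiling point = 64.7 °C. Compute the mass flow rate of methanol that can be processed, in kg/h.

ṁ = 1730 kg/h

Δh = 2.53×(64.7−38.2) + 1100 + 1.40×(110−64.7) = 1230.5 kJ/kg
Q = 591 kJ/s = 591 kJ/s = 2.1276e+06 kJ/h
ṁ = Q/Δh = 2.1276e+06 / 1230.5 = 1729.1 kg/h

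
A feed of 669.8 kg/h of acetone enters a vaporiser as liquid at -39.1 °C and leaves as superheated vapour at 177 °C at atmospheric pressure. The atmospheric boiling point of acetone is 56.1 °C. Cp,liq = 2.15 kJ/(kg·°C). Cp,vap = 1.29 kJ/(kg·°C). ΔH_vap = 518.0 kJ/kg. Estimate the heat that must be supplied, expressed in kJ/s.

liquid -39.1→56.1 °C: 204.68 kJ/kg
vaporisation at 56.1 °C: 518 kJ/kg
vapour 56.1→177 °C: 155.96 kJ/kg
Δh = 204.68 + 518 + 155.96 = 878.64 kJ/kg
Q = ṁ·Δh = 669.8 kg/h × 878.64 kJ/kg = 588510 kJ/h
|Q| = 163.48 kW

Q = 163 kJ/s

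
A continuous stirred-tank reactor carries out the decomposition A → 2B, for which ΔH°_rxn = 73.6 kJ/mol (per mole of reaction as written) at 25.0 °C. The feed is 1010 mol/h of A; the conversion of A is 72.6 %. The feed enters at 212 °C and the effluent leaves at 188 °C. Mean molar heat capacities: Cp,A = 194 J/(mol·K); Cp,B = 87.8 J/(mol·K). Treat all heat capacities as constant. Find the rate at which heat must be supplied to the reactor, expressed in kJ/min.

Extent of reaction ξ = 0.726 × 1010 = 733.26 mol/h
Reaction term: ξ·ΔH°_rxn = 733.26 × 73.6 = 53968 kJ/h
Sensible, feed 212→25 °C: -36641 kJ/h
Outlet flows (mol/h): A 276.74, B 1466.5
Sensible, products 25→188 °C: 29739 kJ/h
Q = ΔH = 47066 kJ/h = 13.074 kW
Heat supplied = 784.44 kJ/min

Q_in = 784 kJ/min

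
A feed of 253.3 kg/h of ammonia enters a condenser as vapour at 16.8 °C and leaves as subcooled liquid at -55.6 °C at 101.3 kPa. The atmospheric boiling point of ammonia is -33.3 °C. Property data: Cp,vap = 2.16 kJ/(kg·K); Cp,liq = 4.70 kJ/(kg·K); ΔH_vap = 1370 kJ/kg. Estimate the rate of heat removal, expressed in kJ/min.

Q_c = 6680 kJ/min

vapour 16.8→-33.3 °C: -108.22 kJ/kg
condensation at -33.3 °C: -1370 kJ/kg
liquid -33.3→-55.6 °C: -104.81 kJ/kg
Δh = -108.22 + -1370 + -104.81 = -1583 kJ/kg
Q = ṁ·Δh = 253.3 kg/h × -1583 kJ/kg = -400980 kJ/h
|Q| = 111.38 kW = 6683 kJ/min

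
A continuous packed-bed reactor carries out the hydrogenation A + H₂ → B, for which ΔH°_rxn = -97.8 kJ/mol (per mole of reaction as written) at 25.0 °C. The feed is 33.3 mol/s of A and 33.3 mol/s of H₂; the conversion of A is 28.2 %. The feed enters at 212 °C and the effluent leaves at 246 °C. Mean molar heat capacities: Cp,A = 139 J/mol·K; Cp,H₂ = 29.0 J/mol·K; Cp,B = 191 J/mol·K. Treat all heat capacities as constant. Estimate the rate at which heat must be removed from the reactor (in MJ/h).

Extent of reaction ξ = 0.282 × 33.3 = 9.3906 mol/s
Reaction term: ξ·ΔH°_rxn = 9.3906 × -97.8 = -918.4 kJ/s
Sensible, feed 212→25 °C: -1046.2 kJ/s
Outlet flows (mol/s): A 23.909, H₂ 23.909, B 9.3906
Sensible, products 25→246 °C: 1284.1 kJ/s
Q = ΔH = -680.46 kJ/s = -680.46 kW
Heat removed = 2449.7 MJ/h

Q_out = 2450 MJ/h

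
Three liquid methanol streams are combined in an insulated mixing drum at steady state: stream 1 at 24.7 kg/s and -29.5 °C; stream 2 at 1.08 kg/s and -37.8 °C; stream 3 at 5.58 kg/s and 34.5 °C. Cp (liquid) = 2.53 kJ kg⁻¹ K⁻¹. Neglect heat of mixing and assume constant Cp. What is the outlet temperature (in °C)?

T_out = -18.4 °C

No heat crosses the boundary, so H_out = H_in.
T_out = Σ ṁᵢCp,ᵢTᵢ / Σ ṁᵢCp,ᵢ
      = -1459.7 / 79.341 = -18.398 °C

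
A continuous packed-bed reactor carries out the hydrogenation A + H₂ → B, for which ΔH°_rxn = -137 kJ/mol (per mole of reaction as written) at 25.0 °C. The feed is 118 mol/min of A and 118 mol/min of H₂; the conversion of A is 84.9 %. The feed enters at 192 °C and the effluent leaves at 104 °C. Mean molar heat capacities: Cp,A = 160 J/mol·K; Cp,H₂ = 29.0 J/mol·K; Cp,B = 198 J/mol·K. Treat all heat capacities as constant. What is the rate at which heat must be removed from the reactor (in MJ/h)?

Extent of reaction ξ = 0.849 × 118 = 100.18 mol/min
Reaction term: ξ·ΔH°_rxn = 100.18 × -137 = -13725 kJ/min
Sensible, feed 192→25 °C: -3724.4 kJ/min
Outlet flows (mol/min): A 17.818, H₂ 17.818, B 100.18
Sensible, products 25→104 °C: 1833.1 kJ/min
Q = ΔH = -15616 kJ/min = -260.27 kW
Heat removed = 936.98 MJ/h

Q_out = 937 MJ/h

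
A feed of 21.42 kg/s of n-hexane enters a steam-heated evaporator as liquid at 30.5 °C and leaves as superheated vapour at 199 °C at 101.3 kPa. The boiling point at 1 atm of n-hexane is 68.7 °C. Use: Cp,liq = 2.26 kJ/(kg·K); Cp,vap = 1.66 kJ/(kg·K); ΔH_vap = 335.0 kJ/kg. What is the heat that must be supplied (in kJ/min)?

liquid 30.5→68.7 °C: 86.332 kJ/kg
vaporisation at 68.7 °C: 335 kJ/kg
vapour 68.7→199 °C: 216.3 kJ/kg
Δh = 86.332 + 335 + 216.3 = 637.63 kJ/kg
Q = ṁ·Δh = 21.42 kg/s × 637.63 kJ/kg = 13658 kJ/s
|Q| = 13658 kW = 819480 kJ/min

Q = 819000 kJ/min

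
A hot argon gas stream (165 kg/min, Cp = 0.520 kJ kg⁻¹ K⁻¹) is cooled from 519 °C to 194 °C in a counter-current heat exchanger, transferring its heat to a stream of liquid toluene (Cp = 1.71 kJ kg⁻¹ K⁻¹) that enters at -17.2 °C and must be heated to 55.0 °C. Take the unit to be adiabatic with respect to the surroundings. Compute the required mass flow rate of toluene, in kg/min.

Heat released by hot stream: Q = 165 × 0.520 × (519 − 194) = 27885 kJ/min
Energy balance on cold side (adiabatic exchanger): Q = ṁ_c·Cp_c·(T_c,out − T_c,in)
ṁ_c = 27885 / [1.71 × (55.0 − -17.2)] = 225.86 kg/min

ṁ_c = 226 kg/min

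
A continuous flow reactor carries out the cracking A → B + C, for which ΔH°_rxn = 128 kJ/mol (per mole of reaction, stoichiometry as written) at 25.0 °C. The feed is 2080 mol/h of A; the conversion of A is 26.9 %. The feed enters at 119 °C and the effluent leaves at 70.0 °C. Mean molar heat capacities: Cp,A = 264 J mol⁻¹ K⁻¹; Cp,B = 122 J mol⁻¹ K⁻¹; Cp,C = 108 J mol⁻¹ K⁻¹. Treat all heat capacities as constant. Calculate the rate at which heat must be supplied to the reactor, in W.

Q_in = 12200 W

Extent of reaction ξ = 0.269 × 2080 = 559.52 mol/h
Reaction term: ξ·ΔH°_rxn = 559.52 × 128 = 71619 kJ/h
Sensible, feed 119→25 °C: -51617 kJ/h
Outlet flows (mol/h): A 1520.5, B 559.52, C 559.52
Sensible, products 25→70.0 °C: 23854 kJ/h
Q = ΔH = 43856 kJ/h = 12.182 kW
Heat supplied = 12182 W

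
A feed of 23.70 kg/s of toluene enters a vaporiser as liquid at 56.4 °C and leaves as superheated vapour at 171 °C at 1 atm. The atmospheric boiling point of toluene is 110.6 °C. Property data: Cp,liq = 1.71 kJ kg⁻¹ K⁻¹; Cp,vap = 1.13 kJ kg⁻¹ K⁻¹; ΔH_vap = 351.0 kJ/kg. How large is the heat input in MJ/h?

liquid 56.4→110.6 °C: 92.682 kJ/kg
vaporisation at 110.6 °C: 351 kJ/kg
vapour 110.6→171 °C: 68.252 kJ/kg
Δh = 92.682 + 351 + 68.252 = 511.93 kJ/kg
Q = ṁ·Δh = 23.70 kg/s × 511.93 kJ/kg = 12133 kJ/s
|Q| = 12133 kW = 43678 MJ/h

Q = 43700 MJ/h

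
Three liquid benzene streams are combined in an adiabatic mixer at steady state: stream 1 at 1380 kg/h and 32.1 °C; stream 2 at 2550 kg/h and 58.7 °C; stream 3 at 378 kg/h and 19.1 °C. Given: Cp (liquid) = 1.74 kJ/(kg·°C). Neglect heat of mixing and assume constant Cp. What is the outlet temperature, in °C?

Adiabatic, steady state ⇒ Σ ṁᵢCp,ᵢ(T_out − Tᵢ) = 0
T_out = Σ ṁᵢCp,ᵢTᵢ / Σ ṁᵢCp,ᵢ
      = 350090 / 7495.9 = 46.704 °C

T_out = 46.7 °C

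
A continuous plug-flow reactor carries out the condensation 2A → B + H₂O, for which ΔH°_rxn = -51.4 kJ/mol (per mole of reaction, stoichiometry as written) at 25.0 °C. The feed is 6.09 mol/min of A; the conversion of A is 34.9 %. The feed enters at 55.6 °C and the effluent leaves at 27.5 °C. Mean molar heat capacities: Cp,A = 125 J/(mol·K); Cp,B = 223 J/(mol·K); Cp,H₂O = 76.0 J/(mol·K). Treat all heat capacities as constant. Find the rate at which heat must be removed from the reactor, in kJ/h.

Q_out = 4550 kJ/h

Extent of reaction ξ = 0.349 × 6.09 / 2 = 1.0627 mol/min
Reaction term: ξ·ΔH°_rxn = 1.0627 × -51.4 = -54.623 kJ/min
Sensible, feed 55.6→25 °C: -23.294 kJ/min
Outlet flows (mol/min): A 3.9646, B 1.0627, H₂O 1.0627
Sensible, products 25→27.5 °C: 2.0333 kJ/min
Q = ΔH = -75.884 kJ/min = -1.2647 kW
Heat removed = 4553 kJ/h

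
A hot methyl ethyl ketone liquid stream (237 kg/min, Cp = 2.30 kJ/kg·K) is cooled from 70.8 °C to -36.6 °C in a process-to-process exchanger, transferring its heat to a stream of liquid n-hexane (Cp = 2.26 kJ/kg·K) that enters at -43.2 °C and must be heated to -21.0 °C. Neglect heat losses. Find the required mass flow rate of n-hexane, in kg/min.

Heat released by hot stream: Q = 237 × 2.30 × (70.8 − -36.6) = 58544 kJ/min
Energy balance on cold side (adiabatic exchanger): Q = ṁ_c·Cp_c·(T_c,out − T_c,in)
ṁ_c = 58544 / [2.26 × (-21.0 − -43.2)] = 1166.9 kg/min

ṁ_c = 1170 kg/min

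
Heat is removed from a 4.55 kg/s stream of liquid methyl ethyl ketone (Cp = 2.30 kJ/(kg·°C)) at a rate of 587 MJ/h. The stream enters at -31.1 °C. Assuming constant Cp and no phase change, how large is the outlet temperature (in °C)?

T_out = -46.7 °C

Q = 587 MJ/h = 163.06 kJ/s
ΔT = Q/(ṁ·Cp) = 163.06/(4.55×2.30) = 15.581 K
T_out = -31.1 − 15.581 = -46.681 °C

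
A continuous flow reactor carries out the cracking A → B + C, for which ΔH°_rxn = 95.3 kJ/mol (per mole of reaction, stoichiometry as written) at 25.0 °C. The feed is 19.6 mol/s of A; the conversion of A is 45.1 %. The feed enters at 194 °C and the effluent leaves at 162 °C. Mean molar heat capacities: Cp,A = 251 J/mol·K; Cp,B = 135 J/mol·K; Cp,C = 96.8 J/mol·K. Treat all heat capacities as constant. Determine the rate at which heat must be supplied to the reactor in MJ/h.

Extent of reaction ξ = 0.451 × 19.6 = 8.8396 mol/s
Reaction term: ξ·ΔH°_rxn = 8.8396 × 95.3 = 842.41 kJ/s
Sensible, feed 194→25 °C: -831.41 kJ/s
Outlet flows (mol/s): A 10.76, B 8.8396, C 8.8396
Sensible, products 25→162 °C: 650.73 kJ/s
Q = ΔH = 661.73 kJ/s = 661.73 kW
Heat supplied = 2382.2 MJ/h

Q_in = 2380 MJ/h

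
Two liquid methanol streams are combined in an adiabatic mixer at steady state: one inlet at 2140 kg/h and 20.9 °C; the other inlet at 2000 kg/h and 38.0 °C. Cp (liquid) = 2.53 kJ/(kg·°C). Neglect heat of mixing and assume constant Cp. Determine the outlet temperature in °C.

T_out = 29.2 °C

Energy balance with Q = 0: Σ ṁᵢCp,ᵢ(T_out − Tᵢ) = 0
Σ ṁᵢCp,ᵢTᵢ = 2140×2.53×20.9 + 2000×2.53×38.0 = 305440
Σ ṁᵢCp,ᵢ = 2140×2.53 + 2000×2.53 = 10474
T_out = 305440 / 10474 = 29.161 °C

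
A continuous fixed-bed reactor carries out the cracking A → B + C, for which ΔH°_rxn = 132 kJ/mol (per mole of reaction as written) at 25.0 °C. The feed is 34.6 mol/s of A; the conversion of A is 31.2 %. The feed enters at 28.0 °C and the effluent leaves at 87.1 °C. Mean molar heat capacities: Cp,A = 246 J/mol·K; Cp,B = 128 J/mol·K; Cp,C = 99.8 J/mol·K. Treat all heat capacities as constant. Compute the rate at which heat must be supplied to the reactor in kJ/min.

Extent of reaction ξ = 0.312 × 34.6 = 10.795 mol/s
Reaction term: ξ·ΔH°_rxn = 10.795 × 132 = 1425 kJ/s
Sensible, feed 28.0→25 °C: -25.535 kJ/s
Outlet flows (mol/s): A 23.805, B 10.795, C 10.795
Sensible, products 25→87.1 °C: 516.37 kJ/s
Q = ΔH = 1915.8 kJ/s = 1915.8 kW
Heat supplied = 114950 kJ/min

Q_in = 115000 kJ/min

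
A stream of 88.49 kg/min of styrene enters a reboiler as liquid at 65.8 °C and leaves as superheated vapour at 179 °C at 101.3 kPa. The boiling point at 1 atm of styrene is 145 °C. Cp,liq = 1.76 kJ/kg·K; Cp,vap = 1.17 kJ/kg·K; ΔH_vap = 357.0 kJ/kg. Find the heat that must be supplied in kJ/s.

Q = 791 kJ/s

liquid 65.8→145 °C: 139.39 kJ/kg
vaporisation at 145 °C: 357 kJ/kg
vapour 145→179 °C: 39.78 kJ/kg
Δh = 139.39 + 357 + 39.78 = 536.17 kJ/kg
Q = ṁ·Δh = 88.49 kg/min × 536.17 kJ/kg = 47446 kJ/min
|Q| = 790.76 kW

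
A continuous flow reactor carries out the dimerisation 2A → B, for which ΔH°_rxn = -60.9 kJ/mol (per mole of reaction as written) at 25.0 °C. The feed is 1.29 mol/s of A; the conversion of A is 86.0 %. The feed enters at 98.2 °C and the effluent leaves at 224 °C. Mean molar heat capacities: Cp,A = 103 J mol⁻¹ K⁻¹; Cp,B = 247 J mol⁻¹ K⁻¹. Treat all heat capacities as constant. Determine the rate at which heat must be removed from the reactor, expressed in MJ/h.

Extent of reaction ξ = 0.860 × 1.29 / 2 = 0.5547 mol/s
Reaction term: ξ·ΔH°_rxn = 0.5547 × -60.9 = -33.781 kJ/s
Sensible, feed 98.2→25 °C: -9.7261 kJ/s
Outlet flows (mol/s): A 0.1806, B 0.5547
Sensible, products 25→224 °C: 30.967 kJ/s
Q = ΔH = -12.54 kJ/s = -12.54 kW
Heat removed = 45.145 MJ/h

Q_out = 45.1 MJ/h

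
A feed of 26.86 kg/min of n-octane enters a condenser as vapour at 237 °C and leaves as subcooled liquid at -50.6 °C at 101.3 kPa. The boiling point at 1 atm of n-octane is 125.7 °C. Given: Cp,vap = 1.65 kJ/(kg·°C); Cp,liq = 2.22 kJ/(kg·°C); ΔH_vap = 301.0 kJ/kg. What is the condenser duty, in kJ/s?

Q_c = 392 kJ/s

vapour 237→125.7 °C: -183.64 kJ/kg
condensation at 125.7 °C: -301 kJ/kg
liquid 125.7→-50.6 °C: -391.39 kJ/kg
Δh = -183.64 + -301 + -391.39 = -876.03 kJ/kg
Q = ṁ·Δh = 26.86 kg/min × -876.03 kJ/kg = -23530 kJ/min
|Q| = 392.17 kW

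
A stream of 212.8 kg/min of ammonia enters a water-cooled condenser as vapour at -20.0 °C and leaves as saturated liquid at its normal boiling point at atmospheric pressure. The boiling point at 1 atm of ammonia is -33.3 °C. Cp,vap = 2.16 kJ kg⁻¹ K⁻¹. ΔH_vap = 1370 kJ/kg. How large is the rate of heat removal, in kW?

vapour -20.0→-33.3 °C: -28.728 kJ/kg
condensation at -33.3 °C: -1370 kJ/kg
Δh = -28.728 + -1370 = -1398.7 kJ/kg
Q = ṁ·Δh = 212.8 kg/min × -1398.7 kJ/kg = -297650 kJ/min
|Q| = 4960.8 kW

Q_c = 4960 kW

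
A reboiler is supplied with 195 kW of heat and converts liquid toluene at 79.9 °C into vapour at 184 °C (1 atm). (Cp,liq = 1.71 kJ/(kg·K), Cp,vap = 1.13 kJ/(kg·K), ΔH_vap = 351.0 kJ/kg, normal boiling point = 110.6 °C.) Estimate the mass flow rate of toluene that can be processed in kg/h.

Δh = 1.71×(110.6−79.9) + 351.0 + 1.13×(184−110.6) = 486.44 kJ/kg
Q = 195 kW = 195 kJ/s = 702000 kJ/h
ṁ = Q/Δh = 702000 / 486.44 = 1443.1 kg/h

ṁ = 1440 kg/h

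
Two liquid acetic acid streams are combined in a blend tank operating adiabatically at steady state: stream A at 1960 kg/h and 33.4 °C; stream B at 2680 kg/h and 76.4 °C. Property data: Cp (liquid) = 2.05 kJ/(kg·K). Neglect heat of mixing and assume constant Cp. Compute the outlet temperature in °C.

No heat crosses the boundary, so H_out = H_in.
Σ ṁᵢCp,ᵢTᵢ = 1960×2.05×33.4 + 2680×2.05×76.4 = 553940
Σ ṁᵢCp,ᵢ = 1960×2.05 + 2680×2.05 = 9512
T_out = 553940 / 9512 = 58.236 °C

T_out = 58.2 °C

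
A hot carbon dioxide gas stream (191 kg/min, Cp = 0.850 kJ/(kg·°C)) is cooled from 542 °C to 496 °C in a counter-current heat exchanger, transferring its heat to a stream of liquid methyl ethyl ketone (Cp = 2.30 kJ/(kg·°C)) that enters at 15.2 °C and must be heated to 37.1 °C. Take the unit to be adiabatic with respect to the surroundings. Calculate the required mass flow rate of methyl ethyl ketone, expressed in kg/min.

ṁ_c = 148 kg/min

Heat released by hot stream: Q = 191 × 0.850 × (542 − 496) = 7468.1 kJ/min
Energy balance on cold side (adiabatic exchanger): Q = ṁ_c·Cp_c·(T_c,out − T_c,in)
ṁ_c = 7468.1 / [2.30 × (37.1 − 15.2)] = 148.26 kg/min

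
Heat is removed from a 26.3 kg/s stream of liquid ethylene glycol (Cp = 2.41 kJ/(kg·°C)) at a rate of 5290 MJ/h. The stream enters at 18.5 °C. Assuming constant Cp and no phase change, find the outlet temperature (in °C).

Q = 5290 MJ/h = 1469.4 kJ/s
ΔT = Q/(ṁ·Cp) = 1469.4/(26.3×2.41) = 23.184 K
T_out = 18.5 − 23.184 = -4.6836 °C

T_out = -4.68 °C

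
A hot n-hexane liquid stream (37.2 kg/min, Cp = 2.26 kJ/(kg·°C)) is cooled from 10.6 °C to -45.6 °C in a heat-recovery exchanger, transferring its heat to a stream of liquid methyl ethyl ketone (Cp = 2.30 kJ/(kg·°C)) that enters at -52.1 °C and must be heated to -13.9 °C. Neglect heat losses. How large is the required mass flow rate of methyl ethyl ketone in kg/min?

Heat released by hot stream: Q = 37.2 × 2.26 × (10.6 − -45.6) = 4724.8 kJ/min
Energy balance on cold side (adiabatic exchanger): Q = ṁ_c·Cp_c·(T_c,out − T_c,in)
ṁ_c = 4724.8 / [2.30 × (-13.9 − -52.1)] = 53.777 kg/min

ṁ_c = 53.8 kg/min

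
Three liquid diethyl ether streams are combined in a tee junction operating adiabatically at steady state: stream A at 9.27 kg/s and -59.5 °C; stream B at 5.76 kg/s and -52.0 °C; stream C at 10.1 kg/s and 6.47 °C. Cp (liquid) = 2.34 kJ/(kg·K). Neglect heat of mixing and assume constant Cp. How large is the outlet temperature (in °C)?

T_out = -31.3 °C

Energy balance with Q = 0: Σ ṁᵢCp,ᵢ(T_out − Tᵢ) = 0
Σ ṁᵢCp,ᵢTᵢ = 9.27×2.34×-59.5 + 5.76×2.34×-52.0 + 10.1×2.34×6.47 = -1838.6
Σ ṁᵢCp,ᵢ = 9.27×2.34 + 5.76×2.34 + 10.1×2.34 = 58.804
T_out = -1838.6 / 58.804 = -31.267 °C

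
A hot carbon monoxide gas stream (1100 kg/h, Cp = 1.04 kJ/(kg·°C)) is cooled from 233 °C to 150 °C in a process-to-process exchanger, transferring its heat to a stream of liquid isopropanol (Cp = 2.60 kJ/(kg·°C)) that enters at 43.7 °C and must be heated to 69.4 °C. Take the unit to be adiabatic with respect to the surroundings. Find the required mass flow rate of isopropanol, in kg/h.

Heat released by hot stream: Q = 1100 × 1.04 × (233 − 150) = 94952 kJ/h
Energy balance on cold side (adiabatic exchanger): Q = ṁ_c·Cp_c·(T_c,out − T_c,in)
ṁ_c = 94952 / [2.60 × (69.4 − 43.7)] = 1421 kg/h

ṁ_c = 1420 kg/h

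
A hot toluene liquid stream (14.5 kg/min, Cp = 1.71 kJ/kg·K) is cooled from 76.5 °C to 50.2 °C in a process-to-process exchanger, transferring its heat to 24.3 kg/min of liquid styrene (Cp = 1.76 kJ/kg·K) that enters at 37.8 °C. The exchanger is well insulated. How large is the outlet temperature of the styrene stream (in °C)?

Heat released by hot stream: Q = 14.5 × 1.71 × (76.5 − 50.2) = 652.11 kJ/min
Energy balance on cold side (adiabatic exchanger): Q = ṁ_c·Cp_c·(T_c,out − T_c,in)
T_c,out = 37.8 + 652.11/(24.3 × 1.76) = 53.048 °C

T_c,out = 53.0 °C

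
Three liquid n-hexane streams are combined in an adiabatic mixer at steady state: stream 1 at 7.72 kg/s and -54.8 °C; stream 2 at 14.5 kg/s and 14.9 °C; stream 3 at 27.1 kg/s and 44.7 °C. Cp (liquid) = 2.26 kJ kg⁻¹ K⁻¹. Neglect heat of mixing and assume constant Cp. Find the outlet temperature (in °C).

T_out = 20.4 °C

No heat crosses the boundary, so H_out = H_in.
T_out = Σ ṁᵢCp,ᵢTᵢ / Σ ṁᵢCp,ᵢ
      = 2269.9 / 111.46 = 20.364 °C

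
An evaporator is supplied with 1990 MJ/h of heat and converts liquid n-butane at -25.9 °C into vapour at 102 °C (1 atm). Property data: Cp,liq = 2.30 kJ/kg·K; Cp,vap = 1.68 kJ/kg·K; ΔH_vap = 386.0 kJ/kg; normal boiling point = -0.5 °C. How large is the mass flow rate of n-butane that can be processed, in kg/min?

Δh = 2.30×(-0.5−-25.9) + 386.0 + 1.68×(102−-0.5) = 616.62 kJ/kg
Q = 1990 MJ/h = 552.78 kJ/s = 33167 kJ/min
ṁ = Q/Δh = 33167 / 616.62 = 53.788 kg/min

ṁ = 53.8 kg/min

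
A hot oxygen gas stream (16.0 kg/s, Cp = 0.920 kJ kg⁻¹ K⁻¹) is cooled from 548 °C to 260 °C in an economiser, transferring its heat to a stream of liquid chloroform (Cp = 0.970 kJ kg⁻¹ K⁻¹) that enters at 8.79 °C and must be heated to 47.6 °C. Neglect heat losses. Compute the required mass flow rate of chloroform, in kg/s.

Heat released by hot stream: Q = 16.0 × 0.920 × (548 − 260) = 4239.4 kJ/s
Energy balance on cold side (adiabatic exchanger): Q = ṁ_c·Cp_c·(T_c,out − T_c,in)
ṁ_c = 4239.4 / [0.970 × (47.6 − 8.79)] = 112.61 kg/s

ṁ_c = 113 kg/s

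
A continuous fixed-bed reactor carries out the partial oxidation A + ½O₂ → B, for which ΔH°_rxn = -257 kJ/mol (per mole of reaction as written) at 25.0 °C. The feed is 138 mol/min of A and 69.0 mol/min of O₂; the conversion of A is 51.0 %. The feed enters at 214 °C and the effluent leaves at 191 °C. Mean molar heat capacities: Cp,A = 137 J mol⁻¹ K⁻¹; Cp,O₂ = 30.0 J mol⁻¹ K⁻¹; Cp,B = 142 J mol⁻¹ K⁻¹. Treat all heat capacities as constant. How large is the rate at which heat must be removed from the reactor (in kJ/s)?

Extent of reaction ξ = 0.510 × 138 = 70.38 mol/min
Reaction term: ξ·ΔH°_rxn = 70.38 × -257 = -18088 kJ/min
Sensible, feed 214→25 °C: -3964.5 kJ/min
Outlet flows (mol/min): A 67.62, O₂ 33.81, B 70.38
Sensible, products 25→191 °C: 3365.2 kJ/min
Q = ΔH = -18687 kJ/min = -311.45 kW
Heat removed = 311.45 kJ/s

Q_out = 311 kJ/s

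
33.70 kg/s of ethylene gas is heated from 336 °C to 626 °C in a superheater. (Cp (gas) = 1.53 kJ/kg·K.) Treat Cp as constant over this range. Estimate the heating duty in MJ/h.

Q = 53800 MJ/h

Q = ṁ·Cp·ΔT = 33.70 × 1.53 × (626 − 336) = 14953 kJ/s
Heating duty = 53830 MJ/h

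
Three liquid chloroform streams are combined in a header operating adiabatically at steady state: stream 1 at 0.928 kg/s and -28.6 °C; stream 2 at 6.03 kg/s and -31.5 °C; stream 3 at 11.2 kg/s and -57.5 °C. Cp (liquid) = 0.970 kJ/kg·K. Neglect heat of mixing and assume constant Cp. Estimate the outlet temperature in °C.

T_out = -47.4 °C

Adiabatic, steady state ⇒ Σ ṁᵢCp,ᵢ(T_out − Tᵢ) = 0
Σ ṁᵢCp,ᵢTᵢ = 0.928×0.970×-28.6 + 6.03×0.970×-31.5 + 11.2×0.970×-57.5 = -834.67
Σ ṁᵢCp,ᵢ = 0.928×0.970 + 6.03×0.970 + 11.2×0.970 = 17.613
T_out = -834.67 / 17.613 = -47.389 °C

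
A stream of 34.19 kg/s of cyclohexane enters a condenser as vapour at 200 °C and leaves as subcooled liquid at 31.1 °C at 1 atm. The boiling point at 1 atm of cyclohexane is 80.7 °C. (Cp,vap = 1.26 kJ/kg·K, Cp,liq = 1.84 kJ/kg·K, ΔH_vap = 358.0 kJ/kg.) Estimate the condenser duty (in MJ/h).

Q_c = 73800 MJ/h

vapour 200→80.7 °C: -150.32 kJ/kg
condensation at 80.7 °C: -358 kJ/kg
liquid 80.7→31.1 °C: -91.264 kJ/kg
Δh = -150.32 + -358 + -91.264 = -599.58 kJ/kg
Q = ṁ·Δh = 34.19 kg/s × -599.58 kJ/kg = -20500 kJ/s
|Q| = 20500 kW = 73799 MJ/h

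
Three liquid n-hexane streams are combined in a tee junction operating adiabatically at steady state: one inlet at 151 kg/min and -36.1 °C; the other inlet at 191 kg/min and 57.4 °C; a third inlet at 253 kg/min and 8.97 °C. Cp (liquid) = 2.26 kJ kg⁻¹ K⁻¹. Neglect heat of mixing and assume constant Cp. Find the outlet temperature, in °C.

T_out = 13.1 °C

Energy balance with Q = 0: Σ ṁᵢCp,ᵢ(T_out − Tᵢ) = 0
T_out = Σ ṁᵢCp,ᵢTᵢ / Σ ṁᵢCp,ᵢ
      = 17587 / 1344.7 = 13.079 °C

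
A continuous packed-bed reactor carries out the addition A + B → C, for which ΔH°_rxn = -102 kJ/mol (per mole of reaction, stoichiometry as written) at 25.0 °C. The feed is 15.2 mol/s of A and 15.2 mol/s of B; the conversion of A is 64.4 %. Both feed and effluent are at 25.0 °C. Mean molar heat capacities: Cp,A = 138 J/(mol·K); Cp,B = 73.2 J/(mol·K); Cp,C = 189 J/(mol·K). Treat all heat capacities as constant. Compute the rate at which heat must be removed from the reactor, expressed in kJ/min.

Extent of reaction ξ = 0.644 × 15.2 = 9.7888 mol/s
Reaction term: ξ·ΔH°_rxn = 9.7888 × -102 = -998.46 kJ/s
Q = ΔH = -998.46 kJ/s = -998.46 kW
Heat removed = 59907 kJ/min

Q_out = 59900 kJ/min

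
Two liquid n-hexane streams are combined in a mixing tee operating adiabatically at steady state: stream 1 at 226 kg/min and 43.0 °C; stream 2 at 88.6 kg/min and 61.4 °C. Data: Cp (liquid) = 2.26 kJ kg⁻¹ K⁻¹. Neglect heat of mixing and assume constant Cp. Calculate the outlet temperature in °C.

No heat crosses the boundary, so H_out = H_in.
Σ ṁᵢCp,ᵢTᵢ = 226×2.26×43.0 + 88.6×2.26×61.4 = 34257
Σ ṁᵢCp,ᵢ = 226×2.26 + 88.6×2.26 = 711
T_out = 34257 / 711 = 48.182 °C

T_out = 48.2 °C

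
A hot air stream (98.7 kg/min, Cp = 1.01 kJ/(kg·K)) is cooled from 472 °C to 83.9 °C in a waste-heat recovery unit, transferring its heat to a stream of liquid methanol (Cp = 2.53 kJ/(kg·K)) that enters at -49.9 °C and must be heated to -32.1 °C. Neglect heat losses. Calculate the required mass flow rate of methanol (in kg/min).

Heat released by hot stream: Q = 98.7 × 1.01 × (472 − 83.9) = 38689 kJ/min
Energy balance on cold side (adiabatic exchanger): Q = ṁ_c·Cp_c·(T_c,out − T_c,in)
ṁ_c = 38689 / [2.53 × (-32.1 − -49.9)] = 859.1 kg/min

ṁ_c = 859 kg/min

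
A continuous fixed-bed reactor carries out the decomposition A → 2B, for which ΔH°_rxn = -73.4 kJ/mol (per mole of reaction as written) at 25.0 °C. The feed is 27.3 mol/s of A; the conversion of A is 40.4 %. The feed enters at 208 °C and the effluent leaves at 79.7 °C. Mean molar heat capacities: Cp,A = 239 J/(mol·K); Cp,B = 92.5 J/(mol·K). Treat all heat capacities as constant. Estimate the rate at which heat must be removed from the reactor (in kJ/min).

Extent of reaction ξ = 0.404 × 27.3 = 11.029 mol/s
Reaction term: ξ·ΔH°_rxn = 11.029 × -73.4 = -809.54 kJ/s
Sensible, feed 208→25 °C: -1194 kJ/s
Outlet flows (mol/s): A 16.271, B 22.058
Sensible, products 25→79.7 °C: 324.32 kJ/s
Q = ΔH = -1679.2 kJ/s = -1679.2 kW
Heat removed = 100750 kJ/min

Q_out = 101000 kJ/min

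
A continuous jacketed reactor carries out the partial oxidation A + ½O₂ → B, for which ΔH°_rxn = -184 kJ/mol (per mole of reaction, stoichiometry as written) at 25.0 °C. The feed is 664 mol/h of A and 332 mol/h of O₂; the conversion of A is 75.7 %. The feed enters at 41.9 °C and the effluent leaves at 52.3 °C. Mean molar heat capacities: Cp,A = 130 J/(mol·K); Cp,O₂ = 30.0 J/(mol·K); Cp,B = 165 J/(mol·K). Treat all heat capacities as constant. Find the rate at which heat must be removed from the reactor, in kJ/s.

Q_out = 25.3 kJ/s

Extent of reaction ξ = 0.757 × 664 = 502.65 mol/h
Reaction term: ξ·ΔH°_rxn = 502.65 × -184 = -92487 kJ/h
Sensible, feed 41.9→25 °C: -1627.1 kJ/h
Outlet flows (mol/h): A 161.35, O₂ 80.676, B 502.65
Sensible, products 25→52.3 °C: 2902.9 kJ/h
Q = ΔH = -91211 kJ/h = -25.337 kW
Heat removed = 25.337 kJ/s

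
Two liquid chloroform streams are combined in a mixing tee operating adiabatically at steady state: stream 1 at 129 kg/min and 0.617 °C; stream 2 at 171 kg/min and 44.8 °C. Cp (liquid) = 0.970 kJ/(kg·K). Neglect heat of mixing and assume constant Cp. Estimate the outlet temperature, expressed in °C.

Adiabatic, steady state ⇒ Σ ṁᵢCp,ᵢ(T_out − Tᵢ) = 0
T_out = Σ ṁᵢCp,ᵢTᵢ / Σ ṁᵢCp,ᵢ
      = 7508.2 / 291 = 25.801 °C

T_out = 25.8 °C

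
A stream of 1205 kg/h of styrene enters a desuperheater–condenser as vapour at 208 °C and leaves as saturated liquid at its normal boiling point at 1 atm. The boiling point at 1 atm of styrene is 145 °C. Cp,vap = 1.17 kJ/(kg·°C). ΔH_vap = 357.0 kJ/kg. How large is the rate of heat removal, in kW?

Q_c = 144 kW

vapour 208→145 °C: -73.71 kJ/kg
condensation at 145 °C: -357 kJ/kg
Δh = -73.71 + -357 = -430.71 kJ/kg
Q = ṁ·Δh = 1205 kg/h × -430.71 kJ/kg = -519010 kJ/h
|Q| = 144.17 kW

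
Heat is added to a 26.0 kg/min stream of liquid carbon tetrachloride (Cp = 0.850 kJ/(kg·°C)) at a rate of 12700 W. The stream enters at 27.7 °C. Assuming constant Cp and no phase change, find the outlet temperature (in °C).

Q = 12700 W = 762 kJ/min
ΔT = Q/(ṁ·Cp) = 762/(26.0×0.850) = 34.48 K
T_out = 27.7 + 34.48 = 62.18 °C

T_out = 62.2 °C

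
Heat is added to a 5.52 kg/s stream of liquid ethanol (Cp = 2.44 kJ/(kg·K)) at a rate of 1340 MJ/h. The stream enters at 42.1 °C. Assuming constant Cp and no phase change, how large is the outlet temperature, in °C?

T_out = 69.7 °C

Q = 1340 MJ/h = 372.22 kJ/s
ΔT = Q/(ṁ·Cp) = 372.22/(5.52×2.44) = 27.636 K
T_out = 42.1 + 27.636 = 69.736 °C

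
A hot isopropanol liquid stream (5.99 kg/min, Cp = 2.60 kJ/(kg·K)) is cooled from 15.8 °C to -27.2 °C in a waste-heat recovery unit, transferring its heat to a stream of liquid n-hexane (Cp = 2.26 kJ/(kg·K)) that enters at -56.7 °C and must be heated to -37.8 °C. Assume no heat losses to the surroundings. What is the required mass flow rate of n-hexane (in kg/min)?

ṁ_c = 15.7 kg/min

Heat released by hot stream: Q = 5.99 × 2.60 × (15.8 − -27.2) = 669.68 kJ/min
Energy balance on cold side (adiabatic exchanger): Q = ṁ_c·Cp_c·(T_c,out − T_c,in)
ṁ_c = 669.68 / [2.26 × (-37.8 − -56.7)] = 15.678 kg/min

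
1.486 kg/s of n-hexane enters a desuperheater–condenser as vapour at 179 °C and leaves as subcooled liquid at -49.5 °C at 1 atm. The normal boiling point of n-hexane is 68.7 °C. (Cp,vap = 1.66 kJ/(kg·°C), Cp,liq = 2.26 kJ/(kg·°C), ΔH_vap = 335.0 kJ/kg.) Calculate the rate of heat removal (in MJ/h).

vapour 179→68.7 °C: -183.1 kJ/kg
condensation at 68.7 °C: -335 kJ/kg
liquid 68.7→-49.5 °C: -267.13 kJ/kg
Δh = -183.1 + -335 + -267.13 = -785.23 kJ/kg
Q = ṁ·Δh = 1.486 kg/s × -785.23 kJ/kg = -1166.9 kJ/s
|Q| = 1166.9 kW = 4200.7 MJ/h

Q_c = 4200 MJ/h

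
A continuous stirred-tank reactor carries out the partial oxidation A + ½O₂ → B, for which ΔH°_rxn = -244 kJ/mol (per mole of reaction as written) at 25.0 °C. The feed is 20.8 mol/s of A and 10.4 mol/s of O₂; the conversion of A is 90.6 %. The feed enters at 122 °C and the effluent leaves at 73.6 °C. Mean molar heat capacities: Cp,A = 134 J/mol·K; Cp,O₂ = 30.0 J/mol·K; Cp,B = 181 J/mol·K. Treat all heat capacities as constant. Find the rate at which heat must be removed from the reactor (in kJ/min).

Q_out = 283000 kJ/min

Extent of reaction ξ = 0.906 × 20.8 = 18.845 mol/s
Reaction term: ξ·ΔH°_rxn = 18.845 × -244 = -4598.1 kJ/s
Sensible, feed 122→25 °C: -300.62 kJ/s
Outlet flows (mol/s): A 1.9552, O₂ 0.9776, B 18.845
Sensible, products 25→73.6 °C: 179.93 kJ/s
Q = ΔH = -4718.8 kJ/s = -4718.8 kW
Heat removed = 283130 kJ/min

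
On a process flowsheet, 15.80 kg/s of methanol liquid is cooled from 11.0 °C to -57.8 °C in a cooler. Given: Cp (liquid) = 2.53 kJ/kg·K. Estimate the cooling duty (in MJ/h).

Q = ṁ·Cp·ΔT = 15.80 × 2.53 × (-57.8 − 11.0) = -2750.2 kJ/s
Cooling duty = 9900.8 MJ/h

Q_c = 9900 MJ/h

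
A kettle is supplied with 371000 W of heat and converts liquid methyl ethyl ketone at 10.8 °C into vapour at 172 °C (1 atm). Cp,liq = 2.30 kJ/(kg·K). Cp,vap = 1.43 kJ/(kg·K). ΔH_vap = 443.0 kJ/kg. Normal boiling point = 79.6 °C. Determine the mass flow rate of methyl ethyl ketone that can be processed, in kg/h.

ṁ = 1820 kg/h

Δh = 2.30×(79.6−10.8) + 443.0 + 1.43×(172−79.6) = 733.37 kJ/kg
Q = 371000 W = 371 kJ/s = 1.3356e+06 kJ/h
ṁ = Q/Δh = 1.3356e+06 / 733.37 = 1821.2 kg/h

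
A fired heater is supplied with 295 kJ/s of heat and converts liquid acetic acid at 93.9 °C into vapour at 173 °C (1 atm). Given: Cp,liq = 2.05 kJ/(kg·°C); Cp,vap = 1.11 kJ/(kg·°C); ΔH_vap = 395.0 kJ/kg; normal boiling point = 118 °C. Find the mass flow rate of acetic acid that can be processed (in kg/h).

Δh = 2.05×(118−93.9) + 395.0 + 1.11×(173−118) = 505.45 kJ/kg
Q = 295 kJ/s = 295 kJ/s = 1.062e+06 kJ/h
ṁ = Q/Δh = 1.062e+06 / 505.45 = 2101.1 kg/h

ṁ = 2100 kg/h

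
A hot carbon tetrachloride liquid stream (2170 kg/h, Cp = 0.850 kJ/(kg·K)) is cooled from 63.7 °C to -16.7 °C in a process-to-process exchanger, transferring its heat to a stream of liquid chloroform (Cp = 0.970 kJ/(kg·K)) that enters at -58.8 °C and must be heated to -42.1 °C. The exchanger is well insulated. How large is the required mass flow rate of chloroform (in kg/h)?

Heat released by hot stream: Q = 2170 × 0.850 × (63.7 − -16.7) = 148300 kJ/h
Energy balance on cold side (adiabatic exchanger): Q = ṁ_c·Cp_c·(T_c,out − T_c,in)
ṁ_c = 148300 / [0.970 × (-42.1 − -58.8)] = 9154.8 kg/h

ṁ_c = 9150 kg/h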